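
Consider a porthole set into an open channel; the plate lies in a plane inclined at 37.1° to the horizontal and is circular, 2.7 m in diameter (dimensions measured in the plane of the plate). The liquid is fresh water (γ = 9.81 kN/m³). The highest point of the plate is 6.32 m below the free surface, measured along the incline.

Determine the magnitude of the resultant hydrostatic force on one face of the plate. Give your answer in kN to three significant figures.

γ = 9.81 kN/m³.
Let θ = 37.1° be the plate's angle to the horizontal; measure y along the incline from where the plane meets the free surface. Vertical depth h = y·sinθ with sinθ = 0.603208.
The centroid is at the centre, 1.35 m below the top of the plate, so y_c = 6.32 + 1.35 = 7.67 m and h_c = 7.67 × 0.603208 = 4.62661 m.
A = π(1.35)² = 5.72555 m².
Resultant F = γ·h_c·A = 9.81 × 4.62661 × 5.72555 = 259.866 kN.

F ≈ 260 kN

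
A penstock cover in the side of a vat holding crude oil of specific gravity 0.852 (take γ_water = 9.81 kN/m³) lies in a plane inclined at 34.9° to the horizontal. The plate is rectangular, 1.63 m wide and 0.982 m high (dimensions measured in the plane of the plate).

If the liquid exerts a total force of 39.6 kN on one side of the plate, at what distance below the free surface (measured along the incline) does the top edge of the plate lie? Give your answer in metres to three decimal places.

y_top ≈ 4.682 m

γ = 0.852 × 9.81 = 8.35812 kN/m³.
A = 1.63 × 0.982 = 1.60066 m².
From F = γ·h_c·A, the centroid depth is h_c = 39.6/(8.35812 × 1.60066) = 2.95997 m.
Let θ = 34.9° be the plate's angle to the horizontal; measure y along the incline from where the plane meets the free surface. Vertical depth h = y·sinθ with sinθ = 0.572146.
Along the incline, y_c = h_c/sinθ = 2.95997/0.572146 = 5.17345 m.
The centroid lies 0.982/2 = 0.491 m below the top edge, so the top edge sits at y_top = 5.17345 − 0.491 = 4.68245 m along the incline.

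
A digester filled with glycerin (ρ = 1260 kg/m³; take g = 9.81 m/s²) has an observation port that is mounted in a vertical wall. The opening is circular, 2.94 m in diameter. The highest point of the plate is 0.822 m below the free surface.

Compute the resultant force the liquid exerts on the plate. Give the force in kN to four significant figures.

F ≈ 192.3 kN

γ = ρg = 1260 × 9.81 / 1000 = 12.3606 kN/m³.
The centroid is at the centre, 1.47 m below the top of the plate, so the centroid depth is h_c = 0.822 + 1.47 = 2.292 m.
A = π(1.47)² = 6.78867 m².
Resultant F = γ·h_c·A = 12.3606 × 2.292 × 6.78867 = 192.326 kN.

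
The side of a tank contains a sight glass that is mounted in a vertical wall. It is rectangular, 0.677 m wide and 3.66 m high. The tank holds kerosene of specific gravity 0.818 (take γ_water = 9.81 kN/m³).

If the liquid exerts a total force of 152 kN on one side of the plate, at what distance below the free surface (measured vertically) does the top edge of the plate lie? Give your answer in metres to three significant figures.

γ = 0.818 × 9.81 = 8.02458 kN/m³.
A = 0.677 × 3.66 = 2.47782 m².
From F = γ·h_c·A, the centroid depth is h_c = 152/(8.02458 × 2.47782) = 7.64454 m.
The centroid lies 3.66/2 = 1.83 m below the top edge, so the top edge sits at h_top = 7.64454 − 1.83 = 5.81454 m below the surface.

d_top ≈ 5.81 m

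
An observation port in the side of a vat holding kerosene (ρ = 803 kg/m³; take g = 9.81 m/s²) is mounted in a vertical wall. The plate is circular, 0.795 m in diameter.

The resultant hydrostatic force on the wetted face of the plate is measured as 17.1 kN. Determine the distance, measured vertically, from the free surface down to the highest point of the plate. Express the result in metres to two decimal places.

γ = ρg = 803 × 9.81 / 1000 = 7.87743 kN/m³.
A = π(0.3975)² = 0.496391 m².
From F = γ·h_c·A, the centroid depth is h_c = 17.1/(7.87743 × 0.496391) = 4.37308 m.
The centroid is at the centre, 0.3975 m below the top of the plate, so the highest point sits at h_top = 4.37308 − 0.3975 = 3.97558 m below the surface.

d_top ≈ 3.98 m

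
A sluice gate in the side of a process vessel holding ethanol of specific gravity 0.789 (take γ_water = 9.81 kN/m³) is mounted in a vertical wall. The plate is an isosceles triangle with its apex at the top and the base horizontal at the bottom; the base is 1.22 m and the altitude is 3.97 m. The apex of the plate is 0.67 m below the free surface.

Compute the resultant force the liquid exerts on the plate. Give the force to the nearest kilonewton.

F ≈ 62 kN

γ = 0.789 × 9.81 = 7.74009 kN/m³.
With the apex up, the centroid sits 2h/3 = 2 × 3.97/3 = 2.64667 m below the apex, so the centroid depth is h_c = 0.67 + 2.64667 = 3.31667 m.
A = ½ × 1.22 × 3.97 = 2.4217 m².
Resultant F = γ·h_c·A = 7.74009 × 3.31667 × 2.4217 = 62.1682 kN.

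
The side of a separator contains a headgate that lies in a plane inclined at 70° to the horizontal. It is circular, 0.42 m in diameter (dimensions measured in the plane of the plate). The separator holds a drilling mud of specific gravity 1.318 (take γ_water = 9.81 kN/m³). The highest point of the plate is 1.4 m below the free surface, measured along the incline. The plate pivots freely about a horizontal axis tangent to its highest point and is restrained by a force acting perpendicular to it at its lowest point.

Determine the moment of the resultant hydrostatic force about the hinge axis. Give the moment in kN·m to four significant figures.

γ = 1.318 × 9.81 = 12.92958 kN/m³.
Let θ = 70° be the plate's angle to the horizontal; measure y along the incline from where the plane meets the free surface. Vertical depth h = y·sinθ with sinθ = 0.939693.
The centroid is at the centre, 0.21 m below the top of the plate, so y_c = 1.4 + 0.21 = 1.61 m and h_c = 1.61 × 0.939693 = 1.51291 m.
A = π(0.21)² = 0.138544 m².
Resultant F = γ·h_c·A = 12.92958 × 1.51291 × 0.138544 = 2.7101 kN.
I_c = πr⁴/4 = π × 0.21⁴/4 = 0.00152745 m⁴.
Centre of pressure: y_p = y_c + I_c/(y_c·A) = 1.61 + 0.00152745/(1.61 × 0.138544) = 1.61 + 0.00684784 = 1.61685 m along the plane.
The resultant acts 0.21 + 0.00684784 = 0.216848 m (along the plate) below the hinge at the top edge, so the moment about the hinge is M = F × 0.216848 = 2.7101 × 0.216848 = 0.58768 kN·m.

M ≈ 0.5877 kN·m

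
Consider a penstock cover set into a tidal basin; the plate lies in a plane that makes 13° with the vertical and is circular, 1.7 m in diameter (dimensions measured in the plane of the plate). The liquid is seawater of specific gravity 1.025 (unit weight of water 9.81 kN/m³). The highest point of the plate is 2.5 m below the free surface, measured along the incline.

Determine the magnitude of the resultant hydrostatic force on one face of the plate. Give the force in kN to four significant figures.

γ = 1.025 × 9.81 = 10.05525 kN/m³.
The plate makes 13° with the vertical, i.e. θ = 90° − 13° = 77° to the horizontal. Measuring y along the incline from the free-surface line, vertical depth h = y·sinθ with sinθ = 0.974370.
The centroid is at the centre, 0.85 m below the top of the plate, so y_c = 2.5 + 0.85 = 3.35 m and h_c = 3.35 × 0.974370 = 3.26414 m.
A = π(0.85)² = 2.2698 m².
Resultant F = γ·h_c·A = 10.05525 × 3.26414 × 2.2698 = 74.4988 kN.

F ≈ 74.50 kN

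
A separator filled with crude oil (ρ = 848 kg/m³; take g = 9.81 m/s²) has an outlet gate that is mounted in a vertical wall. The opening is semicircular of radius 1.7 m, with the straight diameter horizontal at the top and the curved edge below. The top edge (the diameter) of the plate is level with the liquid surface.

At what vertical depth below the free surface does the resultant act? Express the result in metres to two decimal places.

h_p = 1.00 m

γ = ρg = 848 × 9.81 / 1000 = 8.31888 kN/m³.
The centroid of a semicircle lies 4r/(3π) = 0.721502 m from the diameter, here below the top edge, so the centroid depth is h_c = 0.721502 m.
A = πr²/2 = π × 1.7²/2 = 4.5396 m².
Resultant F = γ·h_c·A = 8.31888 × 0.721502 × 4.5396 = 27.2471 kN.
I_c = (π/8 − 8/(9π))·r⁴ = 0.109757 × 1.7⁴ = 0.916701 m⁴.
Centre of pressure: y_p = y_c + I_c/(y_c·A) = 0.721502 + 0.916701/(0.721502 × 4.5396) = 0.721502 + 0.27988 = 1.00138 m along the plane.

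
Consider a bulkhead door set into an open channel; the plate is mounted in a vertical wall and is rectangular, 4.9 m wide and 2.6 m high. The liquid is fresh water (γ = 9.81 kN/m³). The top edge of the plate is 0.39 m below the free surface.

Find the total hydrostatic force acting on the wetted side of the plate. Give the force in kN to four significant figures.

F ≈ 211.2 kN

γ = 9.81 kN/m³.
The centroid lies 2.6/2 = 1.3 m below the top edge, so the centroid depth is h_c = 0.39 + 1.3 = 1.69 m.
A = 4.9 × 2.6 = 12.74 m².
Resultant F = γ·h_c·A = 9.81 × 1.69 × 12.74 = 211.215 kN.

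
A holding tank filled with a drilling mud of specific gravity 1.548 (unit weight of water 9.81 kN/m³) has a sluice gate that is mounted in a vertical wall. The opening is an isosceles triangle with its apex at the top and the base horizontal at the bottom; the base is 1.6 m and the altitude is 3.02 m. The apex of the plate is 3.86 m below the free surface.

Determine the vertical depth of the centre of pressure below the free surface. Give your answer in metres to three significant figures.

γ = 1.548 × 9.81 = 15.18588 kN/m³.
With the apex up, the centroid sits 2h/3 = 2 × 3.02/3 = 2.01333 m below the apex, so the centroid depth is h_c = 3.86 + 2.01333 = 5.87333 m.
A = ½ × 1.6 × 3.02 = 2.416 m².
Resultant F = γ·h_c·A = 15.18588 × 5.87333 × 2.416 = 215.487 kN.
I_c = b·h³/36 = 1.6 × 3.02³/36 = 1.22416 m⁴.
Centre of pressure: y_p = y_c + I_c/(y_c·A) = 5.87333 + 1.22416/(5.87333 × 2.416) = 5.87333 + 0.0862694 = 5.9596 m along the plane.

h_p = 5.96 m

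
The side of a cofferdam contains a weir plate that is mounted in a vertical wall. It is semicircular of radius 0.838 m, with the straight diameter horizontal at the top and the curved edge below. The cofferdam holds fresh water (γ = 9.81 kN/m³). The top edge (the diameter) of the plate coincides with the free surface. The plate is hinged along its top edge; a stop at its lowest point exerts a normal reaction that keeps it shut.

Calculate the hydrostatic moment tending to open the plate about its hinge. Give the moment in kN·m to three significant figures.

M ≈ 1.90 kN·m

γ = 9.81 kN/m³.
The centroid of a semicircle lies 4r/(3π) = 0.355658 m from the diameter, here below the top edge, so the centroid depth is h_c = 0.355658 m.
A = πr²/2 = π × 0.838²/2 = 1.10308 m².
Resultant F = γ·h_c·A = 9.81 × 0.355658 × 1.10308 = 3.84865 kN.
I_c = (π/8 − 8/(9π))·r⁴ = 0.109757 × 0.838⁴ = 0.0541263 m⁴.
Centre of pressure: y_p = y_c + I_c/(y_c·A) = 0.355658 + 0.0541263/(0.355658 × 1.10308) = 0.355658 + 0.137965 = 0.493623 m along the plane.
The resultant acts 0.355658 + 0.137965 = 0.493623 m (along the plate) below the hinge at the top edge, so the moment about the hinge is M = F × 0.493623 = 3.84865 × 0.493623 = 1.89978 kN·m.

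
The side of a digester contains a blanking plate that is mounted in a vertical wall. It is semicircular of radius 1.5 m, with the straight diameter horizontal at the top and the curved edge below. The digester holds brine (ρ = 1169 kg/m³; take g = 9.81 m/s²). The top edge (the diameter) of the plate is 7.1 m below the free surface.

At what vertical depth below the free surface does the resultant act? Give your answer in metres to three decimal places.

h_p = 7.757 m

γ = ρg = 1169 × 9.81 / 1000 = 11.46789 kN/m³.
The centroid of a semicircle lies 4r/(3π) = 0.63662 m from the diameter, here below the top edge, so the centroid depth is h_c = 7.1 + 0.63662 = 7.73662 m.
A = πr²/2 = π × 1.5²/2 = 3.53429 m².
Resultant F = γ·h_c·A = 11.46789 × 7.73662 × 3.53429 = 313.572 kN.
I_c = (π/8 − 8/(9π))·r⁴ = 0.109757 × 1.5⁴ = 0.555645 m⁴.
Centre of pressure: y_p = y_c + I_c/(y_c·A) = 7.73662 + 0.555645/(7.73662 × 3.53429) = 7.73662 + 0.0203209 = 7.75694 m along the plane.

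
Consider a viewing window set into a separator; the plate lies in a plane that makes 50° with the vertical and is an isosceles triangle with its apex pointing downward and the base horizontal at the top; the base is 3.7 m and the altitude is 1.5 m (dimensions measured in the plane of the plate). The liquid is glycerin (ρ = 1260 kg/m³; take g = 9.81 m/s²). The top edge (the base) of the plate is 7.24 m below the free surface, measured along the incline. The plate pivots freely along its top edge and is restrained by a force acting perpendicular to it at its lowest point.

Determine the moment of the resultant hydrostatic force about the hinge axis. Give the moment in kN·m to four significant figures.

M ≈ 88.08 kN·m

γ = ρg = 1260 × 9.81 / 1000 = 12.3606 kN/m³.
The plate makes 50° with the vertical, i.e. θ = 90° − 50° = 40° to the horizontal. Measuring y along the incline from the free-surface line, vertical depth h = y·sinθ with sinθ = 0.642788.
With the apex down, the centroid sits h/3 = 1.5/3 = 0.5 m below the base (the top edge), so y_c = 7.24 + 0.5 = 7.74 m and h_c = 7.74 × 0.642788 = 4.97518 m.
A = ½ × 3.7 × 1.5 = 2.775 m².
Resultant F = γ·h_c·A = 12.3606 × 4.97518 × 2.775 = 170.652 kN.
I_c = b·h³/36 = 3.7 × 1.5³/36 = 0.346875 m⁴.
Centre of pressure: y_p = y_c + I_c/(y_c·A) = 7.74 + 0.346875/(7.74 × 2.775) = 7.74 + 0.0161499 = 7.75615 m along the plane.
The resultant acts 0.5 + 0.0161499 = 0.51615 m (along the plate) below the hinge at the top edge, so the moment about the hinge is M = F × 0.51615 = 170.652 × 0.51615 = 88.082 kN·m.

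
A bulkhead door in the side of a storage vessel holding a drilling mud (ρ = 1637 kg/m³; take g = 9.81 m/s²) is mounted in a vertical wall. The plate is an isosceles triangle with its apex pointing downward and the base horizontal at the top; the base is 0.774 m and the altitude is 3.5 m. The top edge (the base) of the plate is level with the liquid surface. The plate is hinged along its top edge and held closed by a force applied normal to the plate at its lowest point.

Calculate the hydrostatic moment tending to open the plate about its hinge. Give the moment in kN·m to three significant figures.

M ≈ 44.4 kN·m

γ = ρg = 1637 × 9.81 / 1000 = 16.05897 kN/m³.
With the apex down, the centroid sits h/3 = 3.5/3 = 1.16667 m below the base (the top edge), so the centroid depth is h_c = 1.16667 m.
A = ½ × 0.774 × 3.5 = 1.3545 m².
Resultant F = γ·h_c·A = 16.05897 × 1.16667 × 1.3545 = 25.3773 kN.
I_c = b·h³/36 = 0.774 × 3.5³/36 = 0.921813 m⁴.
Centre of pressure: y_p = y_c + I_c/(y_c·A) = 1.16667 + 0.921813/(1.16667 × 1.3545) = 1.16667 + 0.583332 = 1.75 m along the plane.
The resultant acts 1.16667 + 0.583332 = 1.75 m (along the plate) below the hinge at the top edge, so the moment about the hinge is M = F × 1.75 = 25.3773 × 1.75 = 44.4103 kN·m.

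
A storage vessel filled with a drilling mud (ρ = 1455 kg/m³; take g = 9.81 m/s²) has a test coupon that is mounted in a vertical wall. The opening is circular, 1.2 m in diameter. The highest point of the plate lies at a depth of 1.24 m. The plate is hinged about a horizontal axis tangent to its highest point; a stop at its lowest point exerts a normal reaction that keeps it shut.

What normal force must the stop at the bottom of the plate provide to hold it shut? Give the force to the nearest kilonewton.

γ = ρg = 1455 × 9.81 / 1000 = 14.27355 kN/m³.
The centroid is at the centre, 0.6 m below the top of the plate, so the centroid depth is h_c = 1.24 + 0.6 = 1.84 m.
A = π(0.6)² = 1.13097 m².
Resultant F = γ·h_c·A = 14.27355 × 1.84 × 1.13097 = 29.703 kN.
I_c = πr⁴/4 = π × 0.6⁴/4 = 0.101788 m⁴.
Centre of pressure: y_p = y_c + I_c/(y_c·A) = 1.84 + 0.101788/(1.84 × 1.13097) = 1.84 + 0.0489134 = 1.88891 m along the plane.
The resultant acts 0.6 + 0.0489134 = 0.648913 m (along the plate) below the hinge at the top edge, so the moment about the hinge is M = F × 0.648913 = 29.703 × 0.648913 = 19.2747 kN·m.
A normal force at the bottom, 1.2 m from the hinge, must supply this moment: P = 19.2747/1.2 = 16.0622 kN.

P ≈ 16 kN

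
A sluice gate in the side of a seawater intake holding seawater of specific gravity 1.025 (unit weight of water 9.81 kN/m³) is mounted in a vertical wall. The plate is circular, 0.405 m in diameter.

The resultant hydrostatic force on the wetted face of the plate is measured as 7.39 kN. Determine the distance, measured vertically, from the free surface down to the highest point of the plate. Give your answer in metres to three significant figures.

d_top ≈ 5.50 m

γ = 1.025 × 9.81 = 10.05525 kN/m³.
A = π(0.2025)² = 0.128825 m².
From F = γ·h_c·A, the centroid depth is h_c = 7.39/(10.05525 × 0.128825) = 5.70494 m.
The centroid is at the centre, 0.2025 m below the top of the plate, so the highest point sits at h_top = 5.70494 − 0.2025 = 5.50244 m below the surface.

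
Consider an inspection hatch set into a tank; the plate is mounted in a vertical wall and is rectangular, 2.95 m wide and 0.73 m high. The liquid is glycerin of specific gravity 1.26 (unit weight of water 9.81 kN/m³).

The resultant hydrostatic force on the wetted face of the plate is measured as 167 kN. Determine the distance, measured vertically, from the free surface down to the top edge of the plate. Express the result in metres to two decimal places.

d_top ≈ 5.91 m

γ = 1.26 × 9.81 = 12.3606 kN/m³.
A = 2.95 × 0.73 = 2.1535 m².
From F = γ·h_c·A, the centroid depth is h_c = 167/(12.3606 × 2.1535) = 6.27382 m.
The centroid lies 0.73/2 = 0.365 m below the top edge, so the top edge sits at h_top = 6.27382 − 0.365 = 5.90882 m below the surface.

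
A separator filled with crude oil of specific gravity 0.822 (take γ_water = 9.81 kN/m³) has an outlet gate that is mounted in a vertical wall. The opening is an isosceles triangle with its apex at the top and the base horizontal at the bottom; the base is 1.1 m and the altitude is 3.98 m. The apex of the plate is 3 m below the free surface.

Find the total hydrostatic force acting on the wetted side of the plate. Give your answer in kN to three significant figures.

γ = 0.822 × 9.81 = 8.06382 kN/m³.
With the apex up, the centroid sits 2h/3 = 2 × 3.98/3 = 2.65333 m below the apex, so the centroid depth is h_c = 3 + 2.65333 = 5.65333 m.
A = ½ × 1.1 × 3.98 = 2.189 m².
Resultant F = γ·h_c·A = 8.06382 × 5.65333 × 2.189 = 99.7909 kN.

F ≈ 99.8 kN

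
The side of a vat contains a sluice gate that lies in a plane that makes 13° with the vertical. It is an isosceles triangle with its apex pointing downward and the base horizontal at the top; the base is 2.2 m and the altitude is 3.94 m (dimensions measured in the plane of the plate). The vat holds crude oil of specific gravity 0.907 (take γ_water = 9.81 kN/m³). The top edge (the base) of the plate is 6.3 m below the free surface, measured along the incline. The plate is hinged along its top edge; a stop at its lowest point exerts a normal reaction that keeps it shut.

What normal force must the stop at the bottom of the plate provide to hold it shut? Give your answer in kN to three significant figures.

γ = 0.907 × 9.81 = 8.89767 kN/m³.
The plate makes 13° with the vertical, i.e. θ = 90° − 13° = 77° to the horizontal. Measuring y along the incline from the free-surface line, vertical depth h = y·sinθ with sinθ = 0.974370.
With the apex down, the centroid sits h/3 = 3.94/3 = 1.31333 m below the base (the top edge), so y_c = 6.3 + 1.31333 = 7.61333 m and h_c = 7.61333 × 0.974370 = 7.4182 m.
A = ½ × 2.2 × 3.94 = 4.334 m².
Resultant F = γ·h_c·A = 8.89767 × 7.4182 × 4.334 = 286.064 kN.
I_c = b·h³/36 = 2.2 × 3.94³/36 = 3.73774 m⁴.
Centre of pressure: y_p = y_c + I_c/(y_c·A) = 7.61333 + 3.73774/(7.61333 × 4.334) = 7.61333 + 0.113278 = 7.72661 m along the plane.
The resultant acts 1.31333 + 0.113278 = 1.42661 m (along the plate) below the hinge at the top edge, so the moment about the hinge is M = F × 1.42661 = 286.064 × 1.42661 = 408.102 kN·m.
A normal force at the bottom, 3.94 m from the hinge, must supply this moment: P = 408.102/3.94 = 103.579 kN.

P ≈ 104 kN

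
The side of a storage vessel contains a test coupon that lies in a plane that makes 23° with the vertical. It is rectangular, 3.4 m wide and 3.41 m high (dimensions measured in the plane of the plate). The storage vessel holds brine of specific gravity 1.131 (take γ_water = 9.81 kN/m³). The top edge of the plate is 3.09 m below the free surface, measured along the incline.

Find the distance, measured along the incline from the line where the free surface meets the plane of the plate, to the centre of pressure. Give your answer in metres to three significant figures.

y_p = 5.00 m

γ = 1.131 × 9.81 = 11.09511 kN/m³.
The plate makes 23° with the vertical, i.e. θ = 90° − 23° = 67° to the horizontal. Measuring y along the incline from the free-surface line, vertical depth h = y·sinθ with sinθ = 0.920505.
The centroid lies 3.41/2 = 1.705 m below the top edge, so y_c = 3.09 + 1.705 = 4.795 m and h_c = 4.795 × 0.920505 = 4.41382 m.
A = 3.4 × 3.41 = 11.594 m².
Resultant F = γ·h_c·A = 11.09511 × 4.41382 × 11.594 = 567.779 kN.
I_c = b·h³/12 = 3.4 × 3.41³/12 = 11.2347 m⁴.
Centre of pressure: y_p = y_c + I_c/(y_c·A) = 4.795 + 11.2347/(4.795 × 11.594) = 4.795 + 0.202088 = 4.99709 m along the plane.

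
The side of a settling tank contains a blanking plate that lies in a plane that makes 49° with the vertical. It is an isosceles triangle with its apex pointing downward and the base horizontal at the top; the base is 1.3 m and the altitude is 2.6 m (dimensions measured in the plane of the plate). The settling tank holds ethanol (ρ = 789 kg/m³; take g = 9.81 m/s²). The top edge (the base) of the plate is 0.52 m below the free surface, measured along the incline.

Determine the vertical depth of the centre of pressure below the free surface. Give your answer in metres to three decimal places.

h_p = 1.087 m

γ = ρg = 789 × 9.81 / 1000 = 7.74009 kN/m³.
The plate makes 49° with the vertical, i.e. θ = 90° − 49° = 41° to the horizontal. Measuring y along the incline from the free-surface line, vertical depth h = y·sinθ with sinθ = 0.656059.
With the apex down, the centroid sits h/3 = 2.6/3 = 0.866667 m below the base (the top edge), so y_c = 0.52 + 0.866667 = 1.38667 m and h_c = 1.38667 × 0.656059 = 0.909737 m.
A = ½ × 1.3 × 2.6 = 1.69 m².
Resultant F = γ·h_c·A = 7.74009 × 0.909737 × 1.69 = 11.9 kN.
I_c = b·h³/36 = 1.3 × 2.6³/36 = 0.634689 m⁴.
Centre of pressure: y_p = y_c + I_c/(y_c·A) = 1.38667 + 0.634689/(1.38667 × 1.69) = 1.38667 + 0.270833 = 1.6575 m along the plane.
Vertically, h_p = y_p·sinθ = 1.6575 × 0.656059 = 1.08742 m.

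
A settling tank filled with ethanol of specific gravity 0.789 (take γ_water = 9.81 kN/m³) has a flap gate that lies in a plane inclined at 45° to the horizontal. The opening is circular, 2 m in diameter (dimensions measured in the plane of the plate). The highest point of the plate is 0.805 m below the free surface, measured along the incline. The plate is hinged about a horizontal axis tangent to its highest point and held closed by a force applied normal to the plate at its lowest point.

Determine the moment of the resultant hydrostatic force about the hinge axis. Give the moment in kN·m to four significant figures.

γ = 0.789 × 9.81 = 7.74009 kN/m³.
Let θ = 45° be the plate's angle to the horizontal; measure y along the incline from where the plane meets the free surface. Vertical depth h = y·sinθ with sinθ = 0.707107.
The centroid is at the centre, 1 m below the top of the plate, so y_c = 0.805 + 1 = 1.805 m and h_c = 1.805 × 0.707107 = 1.27633 m.
A = π(1)² = 3.14159 m².
Resultant F = γ·h_c·A = 7.74009 × 1.27633 × 3.14159 = 31.0355 kN.
I_c = πr⁴/4 = π × 1⁴/4 = 0.785398 m⁴.
Centre of pressure: y_p = y_c + I_c/(y_c·A) = 1.805 + 0.785398/(1.805 × 3.14159) = 1.805 + 0.138504 = 1.9435 m along the plane.
The resultant acts 1 + 0.138504 = 1.1385 m (along the plate) below the hinge at the top edge, so the moment about the hinge is M = F × 1.1385 = 31.0355 × 1.1385 = 35.3339 kN·m.

M ≈ 35.33 kN·m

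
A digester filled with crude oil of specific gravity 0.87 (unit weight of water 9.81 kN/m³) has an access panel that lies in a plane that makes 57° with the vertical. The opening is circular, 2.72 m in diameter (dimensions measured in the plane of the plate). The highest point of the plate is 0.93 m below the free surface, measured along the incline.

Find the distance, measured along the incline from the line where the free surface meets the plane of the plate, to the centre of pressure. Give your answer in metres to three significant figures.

γ = 0.87 × 9.81 = 8.5347 kN/m³.
The plate makes 57° with the vertical, i.e. θ = 90° − 57° = 33° to the horizontal. Measuring y along the incline from the free-surface line, vertical depth h = y·sinθ with sinθ = 0.544639.
The centroid is at the centre, 1.36 m below the top of the plate, so y_c = 0.93 + 1.36 = 2.29 m and h_c = 2.29 × 0.544639 = 1.24722 m.
A = π(1.36)² = 5.81069 m².
Resultant F = γ·h_c·A = 8.5347 × 1.24722 × 5.81069 = 61.8528 kN.
I_c = πr⁴/4 = π × 1.36⁴/4 = 2.68686 m⁴.
Centre of pressure: y_p = y_c + I_c/(y_c·A) = 2.29 + 2.68686/(2.29 × 5.81069) = 2.29 + 0.201921 = 2.49192 m along the plane.

y_p = 2.49 m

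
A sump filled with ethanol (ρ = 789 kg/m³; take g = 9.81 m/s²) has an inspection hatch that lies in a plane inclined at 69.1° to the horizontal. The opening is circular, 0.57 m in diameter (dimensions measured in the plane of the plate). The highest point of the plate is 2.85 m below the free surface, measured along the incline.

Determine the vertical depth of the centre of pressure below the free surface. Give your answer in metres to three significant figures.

h_p = 2.93 m

γ = ρg = 789 × 9.81 / 1000 = 7.74009 kN/m³.
Let θ = 69.1° be the plate's angle to the horizontal; measure y along the incline from where the plane meets the free surface. Vertical depth h = y·sinθ with sinθ = 0.934204.
The centroid is at the centre, 0.285 m below the top of the plate, so y_c = 2.85 + 0.285 = 3.135 m and h_c = 3.135 × 0.934204 = 2.92873 m.
A = π(0.285)² = 0.255176 m².
Resultant F = γ·h_c·A = 7.74009 × 2.92873 × 0.255176 = 5.78449 kN.
I_c = πr⁴/4 = π × 0.285⁴/4 = 0.00518166 m⁴.
Centre of pressure: y_p = y_c + I_c/(y_c·A) = 3.135 + 0.00518166/(3.135 × 0.255176) = 3.135 + 0.00647726 = 3.14148 m along the plane.
Vertically, h_p = y_p·sinθ = 3.14148 × 0.934204 = 2.93478 m.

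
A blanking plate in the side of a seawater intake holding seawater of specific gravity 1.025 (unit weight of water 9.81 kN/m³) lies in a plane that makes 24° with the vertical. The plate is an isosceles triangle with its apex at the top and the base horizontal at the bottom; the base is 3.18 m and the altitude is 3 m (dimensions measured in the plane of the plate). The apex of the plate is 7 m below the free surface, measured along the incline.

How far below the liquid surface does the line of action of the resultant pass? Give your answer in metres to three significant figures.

γ = 1.025 × 9.81 = 10.05525 kN/m³.
The plate makes 24° with the vertical, i.e. θ = 90° − 24° = 66° to the horizontal. Measuring y along the incline from the free-surface line, vertical depth h = y·sinθ with sinθ = 0.913545.
With the apex up, the centroid sits 2h/3 = 2 × 3/3 = 2 m below the apex, so y_c = 7 + 2 = 9 m and h_c = 9 × 0.913545 = 8.2219 m.
A = ½ × 3.18 × 3 = 4.77 m².
Resultant F = γ·h_c·A = 10.05525 × 8.2219 × 4.77 = 394.351 kN.
I_c = b·h³/36 = 3.18 × 3³/36 = 2.385 m⁴.
Centre of pressure: y_p = y_c + I_c/(y_c·A) = 9 + 2.385/(9 × 4.77) = 9 + 0.0555556 = 9.05556 m along the plane.
Vertically, h_p = y_p·sinθ = 9.05556 × 0.913545 = 8.27266 m.

h_p = 8.27 m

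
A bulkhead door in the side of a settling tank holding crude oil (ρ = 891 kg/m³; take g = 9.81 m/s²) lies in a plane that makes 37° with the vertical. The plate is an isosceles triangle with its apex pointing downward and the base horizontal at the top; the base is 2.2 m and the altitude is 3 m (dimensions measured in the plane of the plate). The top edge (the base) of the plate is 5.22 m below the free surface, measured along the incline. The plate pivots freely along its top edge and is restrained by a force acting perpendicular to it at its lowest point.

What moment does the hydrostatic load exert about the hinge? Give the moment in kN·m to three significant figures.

M ≈ 155 kN·m

γ = ρg = 891 × 9.81 / 1000 = 8.74071 kN/m³.
The plate makes 37° with the vertical, i.e. θ = 90° − 37° = 53° to the horizontal. Measuring y along the incline from the free-surface line, vertical depth h = y·sinθ with sinθ = 0.798636.
With the apex down, the centroid sits h/3 = 3/3 = 1 m below the base (the top edge), so y_c = 5.22 + 1 = 6.22 m and h_c = 6.22 × 0.798636 = 4.96752 m.
A = ½ × 2.2 × 3 = 3.3 m².
Resultant F = γ·h_c·A = 8.74071 × 4.96752 × 3.3 = 143.285 kN.
I_c = b·h³/36 = 2.2 × 3³/36 = 1.65 m⁴.
Centre of pressure: y_p = y_c + I_c/(y_c·A) = 6.22 + 1.65/(6.22 × 3.3) = 6.22 + 0.0803859 = 6.30039 m along the plane.
The resultant acts 1 + 0.0803859 = 1.08039 m (along the plate) below the hinge at the top edge, so the moment about the hinge is M = F × 1.08039 = 143.285 × 1.08039 = 154.804 kN·m.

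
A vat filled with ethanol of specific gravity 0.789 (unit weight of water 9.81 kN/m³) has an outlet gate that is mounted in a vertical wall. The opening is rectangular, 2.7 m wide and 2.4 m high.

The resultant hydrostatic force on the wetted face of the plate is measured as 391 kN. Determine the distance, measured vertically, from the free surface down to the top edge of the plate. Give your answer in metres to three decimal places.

γ = 0.789 × 9.81 = 7.74009 kN/m³.
A = 2.7 × 2.4 = 6.48 m².
From F = γ·h_c·A, the centroid depth is h_c = 391/(7.74009 × 6.48) = 7.79571 m.
The centroid lies 2.4/2 = 1.2 m below the top edge, so the top edge sits at h_top = 7.79571 − 1.2 = 6.59571 m below the surface.

d_top ≈ 6.596 m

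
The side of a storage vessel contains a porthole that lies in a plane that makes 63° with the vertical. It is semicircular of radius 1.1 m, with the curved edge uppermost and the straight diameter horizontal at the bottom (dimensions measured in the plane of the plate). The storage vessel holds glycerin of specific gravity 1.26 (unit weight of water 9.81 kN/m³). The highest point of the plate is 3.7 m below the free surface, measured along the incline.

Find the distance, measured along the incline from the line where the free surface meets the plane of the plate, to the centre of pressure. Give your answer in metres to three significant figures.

γ = 1.26 × 9.81 = 12.3606 kN/m³.
The plate makes 63° with the vertical, i.e. θ = 90° − 63° = 27° to the horizontal. Measuring y along the incline from the free-surface line, vertical depth h = y·sinθ with sinθ = 0.453990.
The centroid lies 4r/(3π) = 0.466854 m above the diameter, so r − 4r/(3π) = 1.1 − 0.466854 = 0.633146 m below the topmost point, so y_c = 3.7 + 0.633146 = 4.33315 m and h_c = 4.33315 × 0.453990 = 1.96721 m.
A = πr²/2 = π × 1.1²/2 = 1.90066 m².
Resultant F = γ·h_c·A = 12.3606 × 1.96721 × 1.90066 = 46.2163 kN.
I_c = (π/8 − 8/(9π))·r⁴ = 0.109757 × 1.1⁴ = 0.160695 m⁴.
Centre of pressure: y_p = y_c + I_c/(y_c·A) = 4.33315 + 0.160695/(4.33315 × 1.90066) = 4.33315 + 0.0195117 = 4.35266 m along the plane.

y_p = 4.35 m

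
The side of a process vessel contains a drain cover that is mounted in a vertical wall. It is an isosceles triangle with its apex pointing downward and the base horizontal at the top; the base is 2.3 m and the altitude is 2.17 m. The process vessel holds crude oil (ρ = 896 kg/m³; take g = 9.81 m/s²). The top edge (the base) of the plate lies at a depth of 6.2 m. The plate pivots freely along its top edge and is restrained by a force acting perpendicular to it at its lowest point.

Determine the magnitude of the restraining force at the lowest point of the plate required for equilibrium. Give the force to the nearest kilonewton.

γ = ρg = 896 × 9.81 / 1000 = 8.78976 kN/m³.
With the apex down, the centroid sits h/3 = 2.17/3 = 0.723333 m below the base (the top edge), so the centroid depth is h_c = 6.2 + 0.723333 = 6.92333 m.
A = ½ × 2.3 × 2.17 = 2.4955 m².
Resultant F = γ·h_c·A = 8.78976 × 6.92333 × 2.4955 = 151.862 kN.
I_c = b·h³/36 = 2.3 × 2.17³/36 = 0.652837 m⁴.
Centre of pressure: y_p = y_c + I_c/(y_c·A) = 6.92333 + 0.652837/(6.92333 × 2.4955) = 6.92333 + 0.0377861 = 6.96112 m along the plane.
The resultant acts 0.723333 + 0.0377861 = 0.761119 m (along the plate) below the hinge at the top edge, so the moment about the hinge is M = F × 0.761119 = 151.862 × 0.761119 = 115.585 kN·m.
A normal force at the bottom, 2.17 m from the hinge, must supply this moment: P = 115.585/2.17 = 53.265 kN.

P ≈ 53 kN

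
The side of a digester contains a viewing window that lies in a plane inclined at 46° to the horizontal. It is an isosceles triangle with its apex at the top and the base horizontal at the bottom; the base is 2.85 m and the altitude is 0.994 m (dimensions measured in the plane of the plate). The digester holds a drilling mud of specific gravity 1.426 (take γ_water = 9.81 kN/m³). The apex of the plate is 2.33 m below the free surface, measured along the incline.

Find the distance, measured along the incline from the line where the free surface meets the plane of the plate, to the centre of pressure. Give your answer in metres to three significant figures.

y_p = 3.01 m

γ = 1.426 × 9.81 = 13.98906 kN/m³.
Let θ = 46° be the plate's angle to the horizontal; measure y along the incline from where the plane meets the free surface. Vertical depth h = y·sinθ with sinθ = 0.719340.
With the apex up, the centroid sits 2h/3 = 2 × 0.994/3 = 0.662667 m below the apex, so y_c = 2.33 + 0.662667 = 2.99267 m and h_c = 2.99267 × 0.719340 = 2.15275 m.
A = ½ × 2.85 × 0.994 = 1.41645 m².
Resultant F = γ·h_c·A = 13.98906 × 2.15275 × 1.41645 = 42.6563 kN.
I_c = b·h³/36 = 2.85 × 0.994³/36 = 0.0777502 m⁴.
Centre of pressure: y_p = y_c + I_c/(y_c·A) = 2.99267 + 0.0777502/(2.99267 × 1.41645) = 2.99267 + 0.0183418 = 3.01101 m along the plane.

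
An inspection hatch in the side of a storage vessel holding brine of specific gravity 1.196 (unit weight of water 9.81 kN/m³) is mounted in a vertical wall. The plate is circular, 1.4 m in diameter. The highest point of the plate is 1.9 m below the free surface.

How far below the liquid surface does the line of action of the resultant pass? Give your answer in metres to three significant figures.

h_p = 2.65 m

γ = 1.196 × 9.81 = 11.73276 kN/m³.
The centroid is at the centre, 0.7 m below the top of the plate, so the centroid depth is h_c = 1.9 + 0.7 = 2.6 m.
A = π(0.7)² = 1.53938 m².
Resultant F = γ·h_c·A = 11.73276 × 2.6 × 1.53938 = 46.9591 kN.
I_c = πr⁴/4 = π × 0.7⁴/4 = 0.188574 m⁴.
Centre of pressure: y_p = y_c + I_c/(y_c·A) = 2.6 + 0.188574/(2.6 × 1.53938) = 2.6 + 0.0471154 = 2.64712 m along the plane.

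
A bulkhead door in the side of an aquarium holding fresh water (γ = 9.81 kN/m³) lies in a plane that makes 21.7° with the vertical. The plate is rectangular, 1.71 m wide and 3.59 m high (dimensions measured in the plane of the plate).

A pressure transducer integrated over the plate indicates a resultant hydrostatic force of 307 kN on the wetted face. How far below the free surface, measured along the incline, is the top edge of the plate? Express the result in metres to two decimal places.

y_top ≈ 3.69 m

γ = 9.81 kN/m³.
A = 1.71 × 3.59 = 6.1389 m².
From F = γ·h_c·A, the centroid depth is h_c = 307/(9.81 × 6.1389) = 5.09775 m.
The plate makes 21.7° with the vertical, i.e. θ = 90° − 21.7° = 68.3° to the horizontal. Measuring y along the incline from the free-surface line, vertical depth h = y·sinθ with sinθ = 0.929133.
Along the incline, y_c = h_c/sinθ = 5.09775/0.929133 = 5.48657 m.
The centroid lies 3.59/2 = 1.795 m below the top edge, so the top edge sits at y_top = 5.48657 − 1.795 = 3.69157 m along the incline.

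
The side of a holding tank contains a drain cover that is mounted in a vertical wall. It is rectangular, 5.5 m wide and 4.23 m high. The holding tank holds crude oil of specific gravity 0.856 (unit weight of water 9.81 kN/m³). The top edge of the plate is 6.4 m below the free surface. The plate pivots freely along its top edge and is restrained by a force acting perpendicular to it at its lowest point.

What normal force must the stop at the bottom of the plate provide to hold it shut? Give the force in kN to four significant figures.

P ≈ 900.6 kN

γ = 0.856 × 9.81 = 8.39736 kN/m³.
The centroid lies 4.23/2 = 2.115 m below the top edge, so the centroid depth is h_c = 6.4 + 2.115 = 8.515 m.
A = 5.5 × 4.23 = 23.265 m².
Resultant F = γ·h_c·A = 8.39736 × 8.515 × 23.265 = 1663.53 kN.
I_c = b·h³/12 = 5.5 × 4.23³/12 = 34.6899 m⁴.
Centre of pressure: y_p = y_c + I_c/(y_c·A) = 8.515 + 34.6899/(8.515 × 23.265) = 8.515 + 0.175112 = 8.69011 m along the plane.
The resultant acts 2.115 + 0.175112 = 2.29011 m (along the plate) below the hinge at the top edge, so the moment about the hinge is M = F × 2.29011 = 1663.53 × 2.29011 = 3809.67 kN·m.
A normal force at the bottom, 4.23 m from the hinge, must supply this moment: P = 3809.67/4.23 = 900.631 kN.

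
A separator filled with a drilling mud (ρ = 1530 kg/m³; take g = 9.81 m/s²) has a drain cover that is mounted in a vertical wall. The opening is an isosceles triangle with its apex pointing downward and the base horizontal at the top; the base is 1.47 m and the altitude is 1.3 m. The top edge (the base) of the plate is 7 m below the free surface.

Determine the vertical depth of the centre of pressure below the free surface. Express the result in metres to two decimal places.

γ = ρg = 1530 × 9.81 / 1000 = 15.0093 kN/m³.
With the apex down, the centroid sits h/3 = 1.3/3 = 0.433333 m below the base (the top edge), so the centroid depth is h_c = 7 + 0.433333 = 7.43333 m.
A = ½ × 1.47 × 1.3 = 0.9555 m².
Resultant F = γ·h_c·A = 15.0093 × 7.43333 × 0.9555 = 106.604 kN.
I_c = b·h³/36 = 1.47 × 1.3³/36 = 0.0897108 m⁴.
Centre of pressure: y_p = y_c + I_c/(y_c·A) = 7.43333 + 0.0897108/(7.43333 × 0.9555) = 7.43333 + 0.0126308 = 7.44596 m along the plane.

h_p = 7.45 m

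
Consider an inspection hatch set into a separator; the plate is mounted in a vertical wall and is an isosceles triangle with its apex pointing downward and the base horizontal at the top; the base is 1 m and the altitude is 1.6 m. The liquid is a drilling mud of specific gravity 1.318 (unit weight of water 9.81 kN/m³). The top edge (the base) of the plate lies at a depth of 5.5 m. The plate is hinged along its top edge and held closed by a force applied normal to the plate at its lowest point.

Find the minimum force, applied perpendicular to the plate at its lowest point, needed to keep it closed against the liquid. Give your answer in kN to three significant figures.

γ = 1.318 × 9.81 = 12.92958 kN/m³.
With the apex down, the centroid sits h/3 = 1.6/3 = 0.533333 m below the base (the top edge), so the centroid depth is h_c = 5.5 + 0.533333 = 6.03333 m.
A = ½ × 1 × 1.6 = 0.8 m².
Resultant F = γ·h_c·A = 12.92958 × 6.03333 × 0.8 = 62.4067 kN.
I_c = b·h³/36 = 1 × 1.6³/36 = 0.113778 m⁴.
Centre of pressure: y_p = y_c + I_c/(y_c·A) = 6.03333 + 0.113778/(6.03333 × 0.8) = 6.03333 + 0.0235728 = 6.0569 m along the plane.
The resultant acts 0.533333 + 0.0235728 = 0.556906 m (along the plate) below the hinge at the top edge, so the moment about the hinge is M = F × 0.556906 = 62.4067 × 0.556906 = 34.7547 kN·m.
A normal force at the bottom, 1.6 m from the hinge, must supply this moment: P = 34.7547/1.6 = 21.7217 kN.

P ≈ 21.7 kN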